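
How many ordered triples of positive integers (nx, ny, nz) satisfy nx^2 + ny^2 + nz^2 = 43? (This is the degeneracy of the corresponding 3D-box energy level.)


Enumerate all (nx, ny, nz) with nx^2 + ny^2 + nz^2 = 43:
(3,3,5)
(3,5,3)
(5,3,3)
Total degeneracy = 3

3


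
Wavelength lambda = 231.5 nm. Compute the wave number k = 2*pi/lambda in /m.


k = 2 * pi / lambda
= 6.2832 / (231.5e-9)
= 6.2832 / 2.3150e-07
= 2.7141e+07 /m

2.7141e+07


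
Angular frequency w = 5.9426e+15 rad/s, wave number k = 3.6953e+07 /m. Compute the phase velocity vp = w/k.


vp = w / k
= 5.9426e+15 / 3.6953e+07
= 1.6082e+08 m/s

1.6082e+08


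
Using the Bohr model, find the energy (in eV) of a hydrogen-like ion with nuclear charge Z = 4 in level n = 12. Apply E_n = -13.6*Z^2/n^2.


E_n = -13.6 * Z^2 / n^2
= -13.6 * 4^2 / 12^2
= -13.6 * 16 / 144
= -1.5111 eV

-1.5111


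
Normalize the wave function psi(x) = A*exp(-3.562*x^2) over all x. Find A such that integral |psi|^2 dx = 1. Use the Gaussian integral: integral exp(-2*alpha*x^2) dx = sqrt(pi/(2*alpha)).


integral |psi|^2 dx = A^2 * sqrt(pi/(2*alpha)) = 1
A^2 = sqrt(2*alpha/pi)
= sqrt(2 * 3.562 / pi)
= 1.505868
A = sqrt(1.505868)
= 1.2271

1.2271


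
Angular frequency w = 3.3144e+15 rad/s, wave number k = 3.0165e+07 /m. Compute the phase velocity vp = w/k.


vp = w / k
= 3.3144e+15 / 3.0165e+07
= 1.0988e+08 m/s

1.0988e+08


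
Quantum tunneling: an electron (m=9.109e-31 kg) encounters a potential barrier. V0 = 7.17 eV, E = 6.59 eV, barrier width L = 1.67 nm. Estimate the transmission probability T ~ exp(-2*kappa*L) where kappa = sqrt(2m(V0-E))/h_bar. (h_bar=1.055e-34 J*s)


V0 - E = 0.58 eV = 9.2916e-20 J
kappa = sqrt(2 * m * (V0-E)) / h_bar
= sqrt(2 * 9.109e-31 * 9.2916e-20) / 1.055e-34
= 3.8998e+09 /m
2*kappa*L = 2 * 3.8998e+09 * 1.67e-9
= 13.0254
T = exp(-13.0254) = 2.203737e-06

2.203737e-06


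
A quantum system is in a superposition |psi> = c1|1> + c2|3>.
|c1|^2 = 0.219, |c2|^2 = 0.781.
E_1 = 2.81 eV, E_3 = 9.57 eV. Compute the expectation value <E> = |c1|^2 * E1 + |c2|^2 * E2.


<E> = |c1|^2 * E1 + |c2|^2 * E2
= 0.219 * 2.81 + 0.781 * 9.57
= 0.6154 + 7.4742
= 8.0896 eV

8.0896


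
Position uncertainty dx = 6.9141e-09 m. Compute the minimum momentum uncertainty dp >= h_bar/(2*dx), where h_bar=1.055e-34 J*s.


dp = h_bar / (2 * dx)
= 1.055e-34 / (2 * 6.9141e-09)
= 1.055e-34 / 1.3828e-08
= 7.6293e-27 kg*m/s

7.6293e-27


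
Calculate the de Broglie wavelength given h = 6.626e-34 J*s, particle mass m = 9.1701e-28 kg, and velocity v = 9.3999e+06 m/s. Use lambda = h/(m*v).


lambda = h / (m * v)
= 6.626e-34 / (9.1701e-28 * 9.3999e+06)
= 6.626e-34 / 8.6198e-21
= 7.6870e-14 m

7.6870e-14


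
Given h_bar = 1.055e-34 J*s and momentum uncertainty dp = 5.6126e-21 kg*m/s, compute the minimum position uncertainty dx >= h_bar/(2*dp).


dx = h_bar / (2 * dp)
= 1.055e-34 / (2 * 5.6126e-21)
= 1.055e-34 / 1.1225e-20
= 9.3985e-15 m

9.3985e-15


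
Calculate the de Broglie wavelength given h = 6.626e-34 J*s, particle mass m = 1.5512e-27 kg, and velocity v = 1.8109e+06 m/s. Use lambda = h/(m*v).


lambda = h / (m * v)
= 6.626e-34 / (1.5512e-27 * 1.8109e+06)
= 6.626e-34 / 2.8091e-21
= 2.3588e-13 m

2.3588e-13


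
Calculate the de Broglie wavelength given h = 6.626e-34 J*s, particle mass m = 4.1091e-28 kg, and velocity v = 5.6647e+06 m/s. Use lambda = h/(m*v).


lambda = h / (m * v)
= 6.626e-34 / (4.1091e-28 * 5.6647e+06)
= 6.626e-34 / 2.3277e-21
= 2.8466e-13 m

2.8466e-13


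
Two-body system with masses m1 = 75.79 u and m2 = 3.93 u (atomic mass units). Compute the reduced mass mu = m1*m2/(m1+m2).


mu = m1 * m2 / (m1 + m2)
= 75.79 * 3.93 / (75.79 + 3.93)
= 297.8547 / 79.72
= 3.7363 u

3.7363


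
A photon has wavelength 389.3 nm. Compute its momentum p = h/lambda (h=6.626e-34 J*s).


p = h / lambda
= 6.626e-34 / (389.3e-9)
= 6.626e-34 / 3.8930e-07
= 1.7020e-27 kg*m/s

1.7020e-27


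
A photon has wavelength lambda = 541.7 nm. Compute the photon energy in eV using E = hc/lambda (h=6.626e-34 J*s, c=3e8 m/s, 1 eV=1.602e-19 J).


E = hc / lambda
= (6.626e-34)(3e8) / (541.7e-9)
= 1.9878e-25 / 5.4170e-07
= 3.6696e-19 J
Converting to eV: 3.6696e-19 / 1.602e-19
= 2.2906 eV

2.2906


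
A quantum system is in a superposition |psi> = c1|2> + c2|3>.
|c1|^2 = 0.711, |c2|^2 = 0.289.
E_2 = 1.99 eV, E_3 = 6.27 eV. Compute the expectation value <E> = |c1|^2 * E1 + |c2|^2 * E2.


<E> = |c1|^2 * E1 + |c2|^2 * E2
= 0.711 * 1.99 + 0.289 * 6.27
= 1.4149 + 1.812
= 3.2269 eV

3.2269


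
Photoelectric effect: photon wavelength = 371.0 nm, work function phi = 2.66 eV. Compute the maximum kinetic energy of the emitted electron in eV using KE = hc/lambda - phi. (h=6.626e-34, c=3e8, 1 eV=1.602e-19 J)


E_photon = hc / lambda
= (6.626e-34)(3e8) / (371.0e-9)
= 5.3580e-19 J
= 3.3445 eV
KE = E_photon - phi
= 3.3445 - 2.66
= 0.6845 eV

0.6845


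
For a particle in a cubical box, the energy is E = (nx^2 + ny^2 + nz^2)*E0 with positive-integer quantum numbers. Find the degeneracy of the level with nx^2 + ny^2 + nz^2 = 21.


Enumerate all (nx, ny, nz) with nx^2 + ny^2 + nz^2 = 21:
(1,2,4)
(1,4,2)
(2,1,4)
(2,4,1)
(4,1,2)
(4,2,1)
Total degeneracy = 6

6


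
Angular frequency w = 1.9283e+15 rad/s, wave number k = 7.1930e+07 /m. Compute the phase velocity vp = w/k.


vp = w / k
= 1.9283e+15 / 7.1930e+07
= 2.6808e+07 m/s

2.6808e+07


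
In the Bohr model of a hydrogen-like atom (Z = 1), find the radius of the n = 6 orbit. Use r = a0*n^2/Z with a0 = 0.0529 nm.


r = a0 * n^2 / Z
= 0.0529 * 6^2 / 1
= 0.0529 * 36 / 1
= 1.9044 nm

1.9044


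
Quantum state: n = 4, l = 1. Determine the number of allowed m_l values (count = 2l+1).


m_l ranges from -l to +l in integer steps
So m_l goes from -1 to +1
Count = 2l + 1 = 2*1 + 1
= 3

3


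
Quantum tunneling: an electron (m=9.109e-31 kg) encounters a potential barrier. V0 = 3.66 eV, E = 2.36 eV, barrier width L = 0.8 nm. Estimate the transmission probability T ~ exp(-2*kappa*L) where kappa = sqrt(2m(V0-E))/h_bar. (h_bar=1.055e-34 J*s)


V0 - E = 1.3 eV = 2.0826e-19 J
kappa = sqrt(2 * m * (V0-E)) / h_bar
= sqrt(2 * 9.109e-31 * 2.0826e-19) / 1.055e-34
= 5.8385e+09 /m
2*kappa*L = 2 * 5.8385e+09 * 0.8e-9
= 9.3416
T = exp(-9.3416) = 8.769988e-05

8.769988e-05


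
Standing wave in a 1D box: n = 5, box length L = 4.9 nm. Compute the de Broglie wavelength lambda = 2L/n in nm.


lambda = 2L / n
= 2 * 4.9 / 5
= 9.8 / 5
= 1.96 nm

1.96


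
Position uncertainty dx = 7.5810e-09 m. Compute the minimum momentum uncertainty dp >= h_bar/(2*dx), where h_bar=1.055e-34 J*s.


dp = h_bar / (2 * dx)
= 1.055e-34 / (2 * 7.5810e-09)
= 1.055e-34 / 1.5162e-08
= 6.9582e-27 kg*m/s

6.9582e-27


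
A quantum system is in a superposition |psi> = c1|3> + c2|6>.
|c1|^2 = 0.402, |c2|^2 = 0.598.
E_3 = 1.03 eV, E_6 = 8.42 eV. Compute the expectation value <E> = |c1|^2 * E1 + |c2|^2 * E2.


<E> = |c1|^2 * E1 + |c2|^2 * E2
= 0.402 * 1.03 + 0.598 * 8.42
= 0.4141 + 5.0352
= 5.4492 eV

5.4492


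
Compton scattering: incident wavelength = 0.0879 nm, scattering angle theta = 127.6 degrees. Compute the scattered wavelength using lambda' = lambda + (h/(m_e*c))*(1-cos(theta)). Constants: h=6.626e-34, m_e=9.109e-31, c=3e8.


Compton wavelength: h/(m_e*c) = 2.4247e-12 m
d_lambda = 2.4247e-12 * (1 - cos(127.6 deg))
= 2.4247e-12 * 1.610145
= 3.9041e-12 m = 0.003904 nm
lambda' = 0.0879 + 0.003904
= 0.091804 nm

0.091804


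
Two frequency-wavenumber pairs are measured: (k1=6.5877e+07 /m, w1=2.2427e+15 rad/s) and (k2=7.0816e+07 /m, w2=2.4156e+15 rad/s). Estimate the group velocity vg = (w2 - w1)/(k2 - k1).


vg = (w2 - w1) / (k2 - k1)
= (2.4156e+15 - 2.2427e+15) / (7.0816e+07 - 6.5877e+07)
= 1.7290e+14 / 4.9390e+06
= 3.5007e+07 m/s

3.5007e+07


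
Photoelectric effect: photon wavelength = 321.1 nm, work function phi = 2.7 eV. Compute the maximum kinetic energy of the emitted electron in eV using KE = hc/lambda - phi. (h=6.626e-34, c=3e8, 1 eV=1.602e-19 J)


E_photon = hc / lambda
= (6.626e-34)(3e8) / (321.1e-9)
= 6.1906e-19 J
= 3.8643 eV
KE = E_photon - phi
= 3.8643 - 2.7
= 1.1643 eV

1.1643


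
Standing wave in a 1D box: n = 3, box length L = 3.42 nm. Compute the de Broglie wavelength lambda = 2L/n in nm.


lambda = 2L / n
= 2 * 3.42 / 3
= 6.84 / 3
= 2.28 nm

2.28


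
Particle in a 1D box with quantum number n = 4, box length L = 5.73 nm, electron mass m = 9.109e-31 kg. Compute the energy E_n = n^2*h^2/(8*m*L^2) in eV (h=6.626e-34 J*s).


E = n^2 * h^2 / (8 * m * L^2)
= 4^2 * (6.626e-34)^2 / (8 * 9.109e-31 * (5.73e-9)^2)
= 16 * 4.3904e-67 / (8 * 9.109e-31 * 3.2833e-17)
= 2.9360e-20 J
= 0.1833 eV

0.1833


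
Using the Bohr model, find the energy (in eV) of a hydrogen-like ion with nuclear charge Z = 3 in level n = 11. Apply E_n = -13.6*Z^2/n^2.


E_n = -13.6 * Z^2 / n^2
= -13.6 * 3^2 / 11^2
= -13.6 * 9 / 121
= -1.0116 eV

-1.0116


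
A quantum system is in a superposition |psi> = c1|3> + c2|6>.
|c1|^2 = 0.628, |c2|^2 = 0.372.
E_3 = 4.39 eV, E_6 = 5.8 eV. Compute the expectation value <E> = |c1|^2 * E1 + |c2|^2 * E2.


<E> = |c1|^2 * E1 + |c2|^2 * E2
= 0.628 * 4.39 + 0.372 * 5.8
= 2.7569 + 2.1576
= 4.9145 eV

4.9145


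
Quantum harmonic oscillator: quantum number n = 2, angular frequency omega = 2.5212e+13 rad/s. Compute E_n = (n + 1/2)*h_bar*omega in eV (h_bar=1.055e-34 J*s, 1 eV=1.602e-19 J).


E = (n + 1/2) * h_bar * omega
= (2 + 0.5) * 1.055e-34 * 2.5212e+13
= 2.5 * 2.6599e-21
= 6.6497e-21 J
= 0.0415 eV

0.0415


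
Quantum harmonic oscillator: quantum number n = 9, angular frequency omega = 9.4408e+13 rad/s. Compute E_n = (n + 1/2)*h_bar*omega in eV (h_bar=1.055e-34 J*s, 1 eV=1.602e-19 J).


E = (n + 1/2) * h_bar * omega
= (9 + 0.5) * 1.055e-34 * 9.4408e+13
= 9.5 * 9.9600e-21
= 9.4620e-20 J
= 0.5906 eV

0.5906


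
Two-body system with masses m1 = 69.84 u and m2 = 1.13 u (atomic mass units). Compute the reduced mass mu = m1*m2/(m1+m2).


mu = m1 * m2 / (m1 + m2)
= 69.84 * 1.13 / (69.84 + 1.13)
= 78.9192 / 70.97
= 1.112 u

1.112


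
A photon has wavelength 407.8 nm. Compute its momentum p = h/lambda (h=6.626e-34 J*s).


p = h / lambda
= 6.626e-34 / (407.8e-9)
= 6.626e-34 / 4.0780e-07
= 1.6248e-27 kg*m/s

1.6248e-27


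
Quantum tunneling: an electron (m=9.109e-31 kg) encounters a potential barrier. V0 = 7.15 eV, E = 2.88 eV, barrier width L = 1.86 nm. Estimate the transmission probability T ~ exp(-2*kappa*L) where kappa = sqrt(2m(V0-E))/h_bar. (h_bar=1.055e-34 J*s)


V0 - E = 4.27 eV = 6.8405e-19 J
kappa = sqrt(2 * m * (V0-E)) / h_bar
= sqrt(2 * 9.109e-31 * 6.8405e-19) / 1.055e-34
= 1.0581e+10 /m
2*kappa*L = 2 * 1.0581e+10 * 1.86e-9
= 39.3628
T = exp(-39.3628) = 8.034366e-18

8.034366e-18


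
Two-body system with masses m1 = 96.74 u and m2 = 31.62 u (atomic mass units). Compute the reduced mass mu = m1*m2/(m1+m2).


mu = m1 * m2 / (m1 + m2)
= 96.74 * 31.62 / (96.74 + 31.62)
= 3058.9188 / 128.36
= 23.8308 u

23.8308


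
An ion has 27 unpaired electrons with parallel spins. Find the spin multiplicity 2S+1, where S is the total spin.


Total spin S = N * (1/2) = 27 * 0.5 = 13.5
Spin multiplicity = 2S + 1
= 2 * 13.5 + 1
= 28

28


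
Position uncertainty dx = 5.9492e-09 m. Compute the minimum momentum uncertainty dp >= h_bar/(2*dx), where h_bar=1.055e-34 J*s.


dp = h_bar / (2 * dx)
= 1.055e-34 / (2 * 5.9492e-09)
= 1.055e-34 / 1.1898e-08
= 8.8667e-27 kg*m/s

8.8667e-27


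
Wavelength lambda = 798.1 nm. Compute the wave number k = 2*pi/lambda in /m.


k = 2 * pi / lambda
= 6.2832 / (798.1e-9)
= 6.2832 / 7.9810e-07
= 7.8727e+06 /m

7.8727e+06


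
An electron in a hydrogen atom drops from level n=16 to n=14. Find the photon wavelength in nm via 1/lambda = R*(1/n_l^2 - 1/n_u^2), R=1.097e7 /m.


1/lambda = R * (1/n_l^2 - 1/n_u^2)
= 1.097e7 * (1/14^2 - 1/16^2)
= 1.097e7 * (0.005102 - 0.003906)
= 1.097e7 * 0.001196
= 1.3118e+04 /m
lambda = 1 / 1.3118e+04 = 76232.1483 nm

76232.1483


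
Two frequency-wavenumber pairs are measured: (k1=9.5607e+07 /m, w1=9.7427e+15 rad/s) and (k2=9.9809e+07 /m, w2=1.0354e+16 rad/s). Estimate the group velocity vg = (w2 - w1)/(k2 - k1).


vg = (w2 - w1) / (k2 - k1)
= (1.0354e+16 - 9.7427e+15) / (9.9809e+07 - 9.5607e+07)
= 6.1130e+14 / 4.2020e+06
= 1.4548e+08 m/s

1.4548e+08


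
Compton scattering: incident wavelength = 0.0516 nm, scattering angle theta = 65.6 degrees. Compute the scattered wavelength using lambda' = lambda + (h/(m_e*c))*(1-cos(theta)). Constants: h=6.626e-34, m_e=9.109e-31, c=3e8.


Compton wavelength: h/(m_e*c) = 2.4247e-12 m
d_lambda = 2.4247e-12 * (1 - cos(65.6 deg))
= 2.4247e-12 * 0.586896
= 1.4231e-12 m = 0.001423 nm
lambda' = 0.0516 + 0.001423
= 0.053023 nm

0.053023


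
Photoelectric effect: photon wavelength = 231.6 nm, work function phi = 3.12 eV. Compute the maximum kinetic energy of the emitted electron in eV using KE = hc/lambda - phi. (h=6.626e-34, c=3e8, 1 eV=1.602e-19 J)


E_photon = hc / lambda
= (6.626e-34)(3e8) / (231.6e-9)
= 8.5829e-19 J
= 5.3576 eV
KE = E_photon - phi
= 5.3576 - 3.12
= 2.2376 eV

2.2376


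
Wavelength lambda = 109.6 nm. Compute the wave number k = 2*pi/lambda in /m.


k = 2 * pi / lambda
= 6.2832 / (109.6e-9)
= 6.2832 / 1.0960e-07
= 5.7328e+07 /m

5.7328e+07


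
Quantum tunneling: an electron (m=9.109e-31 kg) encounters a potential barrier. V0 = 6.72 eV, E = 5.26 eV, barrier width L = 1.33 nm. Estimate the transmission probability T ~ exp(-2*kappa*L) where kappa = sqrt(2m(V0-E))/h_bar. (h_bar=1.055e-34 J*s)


V0 - E = 1.46 eV = 2.3389e-19 J
kappa = sqrt(2 * m * (V0-E)) / h_bar
= sqrt(2 * 9.109e-31 * 2.3389e-19) / 1.055e-34
= 6.1874e+09 /m
2*kappa*L = 2 * 6.1874e+09 * 1.33e-9
= 16.4584
T = exp(-16.4584) = 7.115646e-08

7.115646e-08


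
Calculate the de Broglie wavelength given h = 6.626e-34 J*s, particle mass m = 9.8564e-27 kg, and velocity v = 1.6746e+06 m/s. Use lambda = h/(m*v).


lambda = h / (m * v)
= 6.626e-34 / (9.8564e-27 * 1.6746e+06)
= 6.626e-34 / 1.6506e-20
= 4.0144e-14 m

4.0144e-14


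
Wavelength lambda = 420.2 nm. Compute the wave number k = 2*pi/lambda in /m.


k = 2 * pi / lambda
= 6.2832 / (420.2e-9)
= 6.2832 / 4.2020e-07
= 1.4953e+07 /m

1.4953e+07


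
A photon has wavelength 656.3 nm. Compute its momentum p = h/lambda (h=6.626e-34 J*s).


p = h / lambda
= 6.626e-34 / (656.3e-9)
= 6.626e-34 / 6.5630e-07
= 1.0096e-27 kg*m/s

1.0096e-27


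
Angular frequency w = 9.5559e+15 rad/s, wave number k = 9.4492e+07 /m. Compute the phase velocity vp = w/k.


vp = w / k
= 9.5559e+15 / 9.4492e+07
= 1.0113e+08 m/s

1.0113e+08


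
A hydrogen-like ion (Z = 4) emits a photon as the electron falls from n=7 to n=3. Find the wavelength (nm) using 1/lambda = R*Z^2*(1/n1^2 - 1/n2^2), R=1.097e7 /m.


1/lambda = R * Z^2 * (1/n1^2 - 1/n2^2)
= 1.097e7 * 4^2 * (1/3^2 - 1/7^2)
= 1.097e7 * 16 * (0.111111 - 0.020408)
= 1.5920e+07 /m
lambda = 1 / 1.5920e+07
= 62.8134 nm

62.8134


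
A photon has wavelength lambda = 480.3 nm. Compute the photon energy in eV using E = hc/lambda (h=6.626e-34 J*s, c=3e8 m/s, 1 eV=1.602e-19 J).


E = hc / lambda
= (6.626e-34)(3e8) / (480.3e-9)
= 1.9878e-25 / 4.8030e-07
= 4.1387e-19 J
Converting to eV: 4.1387e-19 / 1.602e-19
= 2.5834 eV

2.5834


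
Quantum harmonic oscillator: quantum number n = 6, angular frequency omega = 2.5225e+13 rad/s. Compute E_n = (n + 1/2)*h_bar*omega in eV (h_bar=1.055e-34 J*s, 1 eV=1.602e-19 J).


E = (n + 1/2) * h_bar * omega
= (6 + 0.5) * 1.055e-34 * 2.5225e+13
= 6.5 * 2.6612e-21
= 1.7298e-20 J
= 0.108 eV

0.108


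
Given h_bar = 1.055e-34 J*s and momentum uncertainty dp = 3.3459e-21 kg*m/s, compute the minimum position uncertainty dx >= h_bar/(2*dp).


dx = h_bar / (2 * dp)
= 1.055e-34 / (2 * 3.3459e-21)
= 1.055e-34 / 6.6918e-21
= 1.5766e-14 m

1.5766e-14


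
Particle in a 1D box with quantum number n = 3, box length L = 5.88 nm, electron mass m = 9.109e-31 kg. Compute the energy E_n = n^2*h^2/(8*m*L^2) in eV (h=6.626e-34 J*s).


E = n^2 * h^2 / (8 * m * L^2)
= 3^2 * (6.626e-34)^2 / (8 * 9.109e-31 * (5.88e-9)^2)
= 9 * 4.3904e-67 / (8 * 9.109e-31 * 3.4574e-17)
= 1.5683e-20 J
= 0.0979 eV

0.0979


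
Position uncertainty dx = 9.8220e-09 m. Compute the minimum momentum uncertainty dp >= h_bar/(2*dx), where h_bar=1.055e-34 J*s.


dp = h_bar / (2 * dx)
= 1.055e-34 / (2 * 9.8220e-09)
= 1.055e-34 / 1.9644e-08
= 5.3706e-27 kg*m/s

5.3706e-27


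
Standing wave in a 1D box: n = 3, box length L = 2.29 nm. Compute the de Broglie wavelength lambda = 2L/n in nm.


lambda = 2L / n
= 2 * 2.29 / 3
= 4.58 / 3
= 1.5267 nm

1.5267


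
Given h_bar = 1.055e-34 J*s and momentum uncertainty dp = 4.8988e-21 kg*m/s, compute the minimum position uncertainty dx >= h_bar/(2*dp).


dx = h_bar / (2 * dp)
= 1.055e-34 / (2 * 4.8988e-21)
= 1.055e-34 / 9.7976e-21
= 1.0768e-14 m

1.0768e-14


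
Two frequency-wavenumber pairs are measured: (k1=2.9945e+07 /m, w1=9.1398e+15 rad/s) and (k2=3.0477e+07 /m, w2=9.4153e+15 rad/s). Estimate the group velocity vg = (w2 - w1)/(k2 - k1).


vg = (w2 - w1) / (k2 - k1)
= (9.4153e+15 - 9.1398e+15) / (3.0477e+07 - 2.9945e+07)
= 2.7550e+14 / 5.3200e+05
= 5.1786e+08 m/s

5.1786e+08


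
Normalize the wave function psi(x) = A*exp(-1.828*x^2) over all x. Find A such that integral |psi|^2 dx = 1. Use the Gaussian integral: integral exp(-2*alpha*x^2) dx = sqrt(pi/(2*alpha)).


integral |psi|^2 dx = A^2 * sqrt(pi/(2*alpha)) = 1
A^2 = sqrt(2*alpha/pi)
= sqrt(2 * 1.828 / pi)
= 1.078768
A = sqrt(1.078768)
= 1.0386

1.0386


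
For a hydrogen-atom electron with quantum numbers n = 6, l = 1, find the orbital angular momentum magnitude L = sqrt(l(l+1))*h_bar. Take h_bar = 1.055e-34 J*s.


L = sqrt(l*(l+1)) * h_bar
= sqrt(1 * 2) * 1.055e-34
= sqrt(2) * 1.055e-34
= 1.4142 * 1.055e-34
= 1.4920e-34 J*s

1.4920e-34


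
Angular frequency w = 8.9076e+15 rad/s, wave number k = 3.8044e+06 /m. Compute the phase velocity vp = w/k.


vp = w / k
= 8.9076e+15 / 3.8044e+06
= 2.3414e+09 m/s

2.3414e+09


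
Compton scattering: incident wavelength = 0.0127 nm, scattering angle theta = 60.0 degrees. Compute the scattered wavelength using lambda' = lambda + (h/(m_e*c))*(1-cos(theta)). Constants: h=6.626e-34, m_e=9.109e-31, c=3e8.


Compton wavelength: h/(m_e*c) = 2.4247e-12 m
d_lambda = 2.4247e-12 * (1 - cos(60.0 deg))
= 2.4247e-12 * 0.5
= 1.2124e-12 m = 0.001212 nm
lambda' = 0.0127 + 0.001212
= 0.013912 nm

0.013912


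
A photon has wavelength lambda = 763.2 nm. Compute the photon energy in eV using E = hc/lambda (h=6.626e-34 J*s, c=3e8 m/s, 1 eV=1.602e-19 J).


E = hc / lambda
= (6.626e-34)(3e8) / (763.2e-9)
= 1.9878e-25 / 7.6320e-07
= 2.6046e-19 J
Converting to eV: 2.6046e-19 / 1.602e-19
= 1.6258 eV

1.6258


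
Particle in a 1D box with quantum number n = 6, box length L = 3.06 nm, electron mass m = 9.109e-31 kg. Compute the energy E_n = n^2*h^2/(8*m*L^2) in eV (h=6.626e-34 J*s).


E = n^2 * h^2 / (8 * m * L^2)
= 6^2 * (6.626e-34)^2 / (8 * 9.109e-31 * (3.06e-9)^2)
= 36 * 4.3904e-67 / (8 * 9.109e-31 * 9.3636e-18)
= 2.3163e-19 J
= 1.4459 eV

1.4459


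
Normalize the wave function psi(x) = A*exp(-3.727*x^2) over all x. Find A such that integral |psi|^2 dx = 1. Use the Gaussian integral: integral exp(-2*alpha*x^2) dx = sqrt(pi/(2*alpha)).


integral |psi|^2 dx = A^2 * sqrt(pi/(2*alpha)) = 1
A^2 = sqrt(2*alpha/pi)
= sqrt(2 * 3.727 / pi)
= 1.540351
A = sqrt(1.540351)
= 1.2411

1.2411


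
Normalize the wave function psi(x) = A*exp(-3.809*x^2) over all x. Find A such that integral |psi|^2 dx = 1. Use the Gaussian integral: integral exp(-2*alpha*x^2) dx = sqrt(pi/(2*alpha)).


integral |psi|^2 dx = A^2 * sqrt(pi/(2*alpha)) = 1
A^2 = sqrt(2*alpha/pi)
= sqrt(2 * 3.809 / pi)
= 1.557204
A = sqrt(1.557204)
= 1.2479

1.2479


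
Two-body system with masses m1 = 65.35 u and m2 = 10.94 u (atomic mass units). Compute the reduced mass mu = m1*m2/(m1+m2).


mu = m1 * m2 / (m1 + m2)
= 65.35 * 10.94 / (65.35 + 10.94)
= 714.929 / 76.29
= 9.3712 u

9.3712


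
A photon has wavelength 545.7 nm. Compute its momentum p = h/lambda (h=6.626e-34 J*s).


p = h / lambda
= 6.626e-34 / (545.7e-9)
= 6.626e-34 / 5.4570e-07
= 1.2142e-27 kg*m/s

1.2142e-27


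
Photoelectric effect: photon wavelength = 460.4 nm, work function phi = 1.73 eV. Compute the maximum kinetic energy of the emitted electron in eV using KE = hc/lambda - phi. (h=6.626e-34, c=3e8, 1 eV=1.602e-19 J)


E_photon = hc / lambda
= (6.626e-34)(3e8) / (460.4e-9)
= 4.3175e-19 J
= 2.6951 eV
KE = E_photon - phi
= 2.6951 - 1.73
= 0.9651 eV

0.9651


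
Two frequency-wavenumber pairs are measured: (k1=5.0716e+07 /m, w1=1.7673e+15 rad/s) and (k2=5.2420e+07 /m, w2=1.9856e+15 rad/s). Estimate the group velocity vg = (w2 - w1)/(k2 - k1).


vg = (w2 - w1) / (k2 - k1)
= (1.9856e+15 - 1.7673e+15) / (5.2420e+07 - 5.0716e+07)
= 2.1830e+14 / 1.7040e+06
= 1.2811e+08 m/s

1.2811e+08


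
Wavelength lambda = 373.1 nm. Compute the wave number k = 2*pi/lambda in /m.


k = 2 * pi / lambda
= 6.2832 / (373.1e-9)
= 6.2832 / 3.7310e-07
= 1.6840e+07 /m

1.6840e+07


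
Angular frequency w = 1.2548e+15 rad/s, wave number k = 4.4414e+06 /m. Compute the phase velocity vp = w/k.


vp = w / k
= 1.2548e+15 / 4.4414e+06
= 2.8252e+08 m/s

2.8252e+08


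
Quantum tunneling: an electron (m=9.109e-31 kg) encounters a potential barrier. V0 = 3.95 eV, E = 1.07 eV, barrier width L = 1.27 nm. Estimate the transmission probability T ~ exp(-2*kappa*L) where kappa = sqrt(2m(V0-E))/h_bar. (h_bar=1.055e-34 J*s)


V0 - E = 2.88 eV = 4.6138e-19 J
kappa = sqrt(2 * m * (V0-E)) / h_bar
= sqrt(2 * 9.109e-31 * 4.6138e-19) / 1.055e-34
= 8.6901e+09 /m
2*kappa*L = 2 * 8.6901e+09 * 1.27e-9
= 22.0729
T = exp(-22.0729) = 2.593389e-10

2.593389e-10


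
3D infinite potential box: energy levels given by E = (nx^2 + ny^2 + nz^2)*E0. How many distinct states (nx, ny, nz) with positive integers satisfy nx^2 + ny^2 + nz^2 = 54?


Enumerate all (nx, ny, nz) with nx^2 + ny^2 + nz^2 = 54:
(1,2,7)
(1,7,2)
(2,1,7)
(2,5,5)
(2,7,1)
(3,3,6)
(3,6,3)
(5,2,5)
(5,5,2)
(6,3,3)
(7,1,2)
(7,2,1)
Total degeneracy = 12

12


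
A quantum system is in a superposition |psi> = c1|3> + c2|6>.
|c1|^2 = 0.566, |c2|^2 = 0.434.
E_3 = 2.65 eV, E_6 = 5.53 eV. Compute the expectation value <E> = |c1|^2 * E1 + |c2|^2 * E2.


<E> = |c1|^2 * E1 + |c2|^2 * E2
= 0.566 * 2.65 + 0.434 * 5.53
= 1.4999 + 2.4
= 3.8999 eV

3.8999


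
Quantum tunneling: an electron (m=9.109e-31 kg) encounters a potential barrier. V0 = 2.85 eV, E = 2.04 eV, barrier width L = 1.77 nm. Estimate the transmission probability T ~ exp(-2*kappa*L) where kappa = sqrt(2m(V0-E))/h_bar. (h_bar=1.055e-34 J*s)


V0 - E = 0.81 eV = 1.2976e-19 J
kappa = sqrt(2 * m * (V0-E)) / h_bar
= sqrt(2 * 9.109e-31 * 1.2976e-19) / 1.055e-34
= 4.6086e+09 /m
2*kappa*L = 2 * 4.6086e+09 * 1.77e-9
= 16.3145
T = exp(-16.3145) = 8.216445e-08

8.216445e-08


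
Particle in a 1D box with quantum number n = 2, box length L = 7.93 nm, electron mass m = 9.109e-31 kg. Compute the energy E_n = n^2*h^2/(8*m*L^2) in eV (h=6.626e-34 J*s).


E = n^2 * h^2 / (8 * m * L^2)
= 2^2 * (6.626e-34)^2 / (8 * 9.109e-31 * (7.93e-9)^2)
= 4 * 4.3904e-67 / (8 * 9.109e-31 * 6.2885e-17)
= 3.8323e-21 J
= 0.0239 eV

0.0239


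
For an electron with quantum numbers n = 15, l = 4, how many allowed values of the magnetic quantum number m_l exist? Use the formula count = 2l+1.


m_l ranges from -l to +l in integer steps
So m_l goes from -4 to +4
Count = 2l + 1 = 2*4 + 1
= 9

9


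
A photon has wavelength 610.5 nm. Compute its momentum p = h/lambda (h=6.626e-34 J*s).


p = h / lambda
= 6.626e-34 / (610.5e-9)
= 6.626e-34 / 6.1050e-07
= 1.0853e-27 kg*m/s

1.0853e-27


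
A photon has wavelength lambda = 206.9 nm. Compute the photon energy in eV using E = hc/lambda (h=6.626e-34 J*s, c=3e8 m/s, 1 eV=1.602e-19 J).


E = hc / lambda
= (6.626e-34)(3e8) / (206.9e-9)
= 1.9878e-25 / 2.0690e-07
= 9.6075e-19 J
Converting to eV: 9.6075e-19 / 1.602e-19
= 5.9972 eV

5.9972


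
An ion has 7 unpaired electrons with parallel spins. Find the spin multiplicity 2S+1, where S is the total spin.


Total spin S = N * (1/2) = 7 * 0.5 = 3.5
Spin multiplicity = 2S + 1
= 2 * 3.5 + 1
= 8

8


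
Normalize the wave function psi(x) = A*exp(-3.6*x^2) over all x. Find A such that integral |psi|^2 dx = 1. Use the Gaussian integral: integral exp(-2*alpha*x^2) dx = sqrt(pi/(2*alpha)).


integral |psi|^2 dx = A^2 * sqrt(pi/(2*alpha)) = 1
A^2 = sqrt(2*alpha/pi)
= sqrt(2 * 3.6 / pi)
= 1.51388
A = sqrt(1.51388)
= 1.2304

1.2304


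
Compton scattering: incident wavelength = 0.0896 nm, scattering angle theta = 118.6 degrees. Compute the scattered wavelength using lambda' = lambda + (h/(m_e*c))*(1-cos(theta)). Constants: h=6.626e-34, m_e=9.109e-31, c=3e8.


Compton wavelength: h/(m_e*c) = 2.4247e-12 m
d_lambda = 2.4247e-12 * (1 - cos(118.6 deg))
= 2.4247e-12 * 1.478692
= 3.5854e-12 m = 0.003585 nm
lambda' = 0.0896 + 0.003585
= 0.093185 nm

0.093185


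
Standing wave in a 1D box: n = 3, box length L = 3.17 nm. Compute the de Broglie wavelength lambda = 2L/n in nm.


lambda = 2L / n
= 2 * 3.17 / 3
= 6.34 / 3
= 2.1133 nm

2.1133


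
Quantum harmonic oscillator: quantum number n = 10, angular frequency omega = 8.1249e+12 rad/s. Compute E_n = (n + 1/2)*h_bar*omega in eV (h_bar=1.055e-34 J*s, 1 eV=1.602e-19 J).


E = (n + 1/2) * h_bar * omega
= (10 + 0.5) * 1.055e-34 * 8.1249e+12
= 10.5 * 8.5718e-22
= 9.0004e-21 J
= 0.0562 eV

0.0562


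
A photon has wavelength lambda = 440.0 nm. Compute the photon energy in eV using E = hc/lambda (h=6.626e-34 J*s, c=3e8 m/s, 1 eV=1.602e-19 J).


E = hc / lambda
= (6.626e-34)(3e8) / (440.0e-9)
= 1.9878e-25 / 4.4000e-07
= 4.5177e-19 J
Converting to eV: 4.5177e-19 / 1.602e-19
= 2.8201 eV

2.8201


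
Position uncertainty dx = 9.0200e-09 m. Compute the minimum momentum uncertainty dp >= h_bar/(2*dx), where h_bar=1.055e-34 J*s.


dp = h_bar / (2 * dx)
= 1.055e-34 / (2 * 9.0200e-09)
= 1.055e-34 / 1.8040e-08
= 5.8481e-27 kg*m/s

5.8481e-27


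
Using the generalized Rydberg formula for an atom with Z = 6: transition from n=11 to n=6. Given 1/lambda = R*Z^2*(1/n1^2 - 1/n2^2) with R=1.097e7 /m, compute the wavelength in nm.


1/lambda = R * Z^2 * (1/n1^2 - 1/n2^2)
= 1.097e7 * 6^2 * (1/6^2 - 1/11^2)
= 1.097e7 * 36 * (0.027778 - 0.008264)
= 7.7062e+06 /m
lambda = 1 / 7.7062e+06
= 129.7657 nm

129.7657


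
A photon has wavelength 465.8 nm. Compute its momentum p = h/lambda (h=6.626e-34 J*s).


p = h / lambda
= 6.626e-34 / (465.8e-9)
= 6.626e-34 / 4.6580e-07
= 1.4225e-27 kg*m/s

1.4225e-27


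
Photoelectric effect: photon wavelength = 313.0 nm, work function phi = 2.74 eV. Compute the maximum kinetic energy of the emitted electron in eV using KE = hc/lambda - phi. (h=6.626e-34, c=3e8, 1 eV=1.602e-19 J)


E_photon = hc / lambda
= (6.626e-34)(3e8) / (313.0e-9)
= 6.3508e-19 J
= 3.9643 eV
KE = E_photon - phi
= 3.9643 - 2.74
= 1.2243 eV

1.2243


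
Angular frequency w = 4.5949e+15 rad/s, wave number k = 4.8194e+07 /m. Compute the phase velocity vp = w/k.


vp = w / k
= 4.5949e+15 / 4.8194e+07
= 9.5342e+07 m/s

9.5342e+07


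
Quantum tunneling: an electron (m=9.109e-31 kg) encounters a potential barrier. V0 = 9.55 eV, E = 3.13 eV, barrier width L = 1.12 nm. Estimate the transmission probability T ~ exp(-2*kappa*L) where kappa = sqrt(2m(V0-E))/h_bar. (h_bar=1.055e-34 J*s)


V0 - E = 6.42 eV = 1.0285e-18 J
kappa = sqrt(2 * m * (V0-E)) / h_bar
= sqrt(2 * 9.109e-31 * 1.0285e-18) / 1.055e-34
= 1.2975e+10 /m
2*kappa*L = 2 * 1.2975e+10 * 1.12e-9
= 29.0633
T = exp(-29.0633) = 2.387681e-13

2.387681e-13


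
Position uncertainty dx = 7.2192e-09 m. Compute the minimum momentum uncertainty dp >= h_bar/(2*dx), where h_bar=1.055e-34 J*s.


dp = h_bar / (2 * dx)
= 1.055e-34 / (2 * 7.2192e-09)
= 1.055e-34 / 1.4438e-08
= 7.3069e-27 kg*m/s

7.3069e-27


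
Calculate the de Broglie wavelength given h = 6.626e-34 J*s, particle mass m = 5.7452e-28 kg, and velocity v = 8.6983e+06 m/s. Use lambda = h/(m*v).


lambda = h / (m * v)
= 6.626e-34 / (5.7452e-28 * 8.6983e+06)
= 6.626e-34 / 4.9973e-21
= 1.3259e-13 m

1.3259e-13


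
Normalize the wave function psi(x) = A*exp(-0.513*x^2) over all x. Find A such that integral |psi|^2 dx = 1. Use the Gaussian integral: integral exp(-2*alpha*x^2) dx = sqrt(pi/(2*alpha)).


integral |psi|^2 dx = A^2 * sqrt(pi/(2*alpha)) = 1
A^2 = sqrt(2*alpha/pi)
= sqrt(2 * 0.513 / pi)
= 0.571477
A = sqrt(0.571477)
= 0.756

0.756


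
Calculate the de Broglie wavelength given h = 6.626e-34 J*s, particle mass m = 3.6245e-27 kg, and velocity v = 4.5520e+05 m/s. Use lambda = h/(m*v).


lambda = h / (m * v)
= 6.626e-34 / (3.6245e-27 * 4.5520e+05)
= 6.626e-34 / 1.6499e-21
= 4.0161e-13 m

4.0161e-13


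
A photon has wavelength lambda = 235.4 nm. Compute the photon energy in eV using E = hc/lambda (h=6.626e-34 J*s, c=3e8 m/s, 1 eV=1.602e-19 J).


E = hc / lambda
= (6.626e-34)(3e8) / (235.4e-9)
= 1.9878e-25 / 2.3540e-07
= 8.4444e-19 J
Converting to eV: 8.4444e-19 / 1.602e-19
= 5.2711 eV

5.2711


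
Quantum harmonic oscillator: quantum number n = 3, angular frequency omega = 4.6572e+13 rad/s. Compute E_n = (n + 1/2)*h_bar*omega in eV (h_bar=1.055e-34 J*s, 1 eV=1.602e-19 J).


E = (n + 1/2) * h_bar * omega
= (3 + 0.5) * 1.055e-34 * 4.6572e+13
= 3.5 * 4.9133e-21
= 1.7197e-20 J
= 0.1073 eV

0.1073


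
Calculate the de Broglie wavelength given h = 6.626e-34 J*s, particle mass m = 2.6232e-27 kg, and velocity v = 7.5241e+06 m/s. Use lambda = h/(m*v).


lambda = h / (m * v)
= 6.626e-34 / (2.6232e-27 * 7.5241e+06)
= 6.626e-34 / 1.9737e-20
= 3.3571e-14 m

3.3571e-14


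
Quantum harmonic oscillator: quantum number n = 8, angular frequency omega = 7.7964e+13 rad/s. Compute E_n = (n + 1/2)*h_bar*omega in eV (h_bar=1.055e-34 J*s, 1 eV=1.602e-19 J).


E = (n + 1/2) * h_bar * omega
= (8 + 0.5) * 1.055e-34 * 7.7964e+13
= 8.5 * 8.2252e-21
= 6.9914e-20 J
= 0.4364 eV

0.4364


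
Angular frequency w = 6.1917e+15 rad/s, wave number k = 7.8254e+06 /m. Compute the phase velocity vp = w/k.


vp = w / k
= 6.1917e+15 / 7.8254e+06
= 7.9123e+08 m/s

7.9123e+08


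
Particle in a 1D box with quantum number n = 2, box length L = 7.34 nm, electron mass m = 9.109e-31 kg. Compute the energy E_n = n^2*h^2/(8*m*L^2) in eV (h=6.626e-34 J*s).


E = n^2 * h^2 / (8 * m * L^2)
= 2^2 * (6.626e-34)^2 / (8 * 9.109e-31 * (7.34e-9)^2)
= 4 * 4.3904e-67 / (8 * 9.109e-31 * 5.3876e-17)
= 4.4731e-21 J
= 0.0279 eV

0.0279


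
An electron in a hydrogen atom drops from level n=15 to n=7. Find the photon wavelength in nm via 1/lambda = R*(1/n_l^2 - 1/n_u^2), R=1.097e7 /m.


1/lambda = R * (1/n_l^2 - 1/n_u^2)
= 1.097e7 * (1/7^2 - 1/15^2)
= 1.097e7 * (0.020408 - 0.004444)
= 1.097e7 * 0.015964
= 1.7512e+05 /m
lambda = 1 / 1.7512e+05 = 5710.305 nm

5710.305


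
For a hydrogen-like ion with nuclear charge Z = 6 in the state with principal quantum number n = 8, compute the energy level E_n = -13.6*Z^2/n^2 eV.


E_n = -13.6 * Z^2 / n^2
= -13.6 * 6^2 / 8^2
= -13.6 * 36 / 64
= -7.65 eV

-7.65


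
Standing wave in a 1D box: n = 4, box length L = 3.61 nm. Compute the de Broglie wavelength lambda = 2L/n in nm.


lambda = 2L / n
= 2 * 3.61 / 4
= 7.22 / 4
= 1.805 nm

1.805


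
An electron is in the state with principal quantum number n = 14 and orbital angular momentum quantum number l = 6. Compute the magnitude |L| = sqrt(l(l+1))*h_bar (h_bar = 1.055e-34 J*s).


L = sqrt(l*(l+1)) * h_bar
= sqrt(6 * 7) * 1.055e-34
= sqrt(42) * 1.055e-34
= 6.4807 * 1.055e-34
= 6.8372e-34 J*s

6.8372e-34


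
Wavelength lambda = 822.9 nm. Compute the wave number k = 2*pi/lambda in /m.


k = 2 * pi / lambda
= 6.2832 / (822.9e-9)
= 6.2832 / 8.2290e-07
= 7.6354e+06 /m

7.6354e+06


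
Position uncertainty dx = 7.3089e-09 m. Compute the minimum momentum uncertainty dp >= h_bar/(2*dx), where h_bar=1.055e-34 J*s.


dp = h_bar / (2 * dx)
= 1.055e-34 / (2 * 7.3089e-09)
= 1.055e-34 / 1.4618e-08
= 7.2172e-27 kg*m/s

7.2172e-27


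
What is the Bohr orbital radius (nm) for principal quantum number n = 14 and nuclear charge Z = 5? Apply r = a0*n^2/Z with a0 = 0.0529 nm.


r = a0 * n^2 / Z
= 0.0529 * 14^2 / 5
= 0.0529 * 196 / 5
= 2.0737 nm

2.0737


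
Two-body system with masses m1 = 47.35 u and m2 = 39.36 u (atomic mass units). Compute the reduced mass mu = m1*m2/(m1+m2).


mu = m1 * m2 / (m1 + m2)
= 47.35 * 39.36 / (47.35 + 39.36)
= 1863.696 / 86.71
= 21.4934 u

21.4934


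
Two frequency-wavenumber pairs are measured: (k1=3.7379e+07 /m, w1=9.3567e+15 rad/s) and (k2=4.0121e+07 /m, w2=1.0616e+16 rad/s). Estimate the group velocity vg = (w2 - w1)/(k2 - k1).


vg = (w2 - w1) / (k2 - k1)
= (1.0616e+16 - 9.3567e+15) / (4.0121e+07 - 3.7379e+07)
= 1.2593e+15 / 2.7420e+06
= 4.5926e+08 m/s

4.5926e+08


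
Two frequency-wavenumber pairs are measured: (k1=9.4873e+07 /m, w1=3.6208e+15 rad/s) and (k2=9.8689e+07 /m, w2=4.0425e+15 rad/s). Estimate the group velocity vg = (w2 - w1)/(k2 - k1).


vg = (w2 - w1) / (k2 - k1)
= (4.0425e+15 - 3.6208e+15) / (9.8689e+07 - 9.4873e+07)
= 4.2170e+14 / 3.8160e+06
= 1.1051e+08 m/s

1.1051e+08


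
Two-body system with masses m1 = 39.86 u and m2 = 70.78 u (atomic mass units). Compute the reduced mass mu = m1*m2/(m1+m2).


mu = m1 * m2 / (m1 + m2)
= 39.86 * 70.78 / (39.86 + 70.78)
= 2821.2908 / 110.64
= 25.4997 u

25.4997


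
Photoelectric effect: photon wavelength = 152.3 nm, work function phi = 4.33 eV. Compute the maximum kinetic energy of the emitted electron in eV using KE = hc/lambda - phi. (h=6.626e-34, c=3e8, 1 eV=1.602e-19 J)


E_photon = hc / lambda
= (6.626e-34)(3e8) / (152.3e-9)
= 1.3052e-18 J
= 8.1472 eV
KE = E_photon - phi
= 8.1472 - 4.33
= 3.8172 eV

3.8172


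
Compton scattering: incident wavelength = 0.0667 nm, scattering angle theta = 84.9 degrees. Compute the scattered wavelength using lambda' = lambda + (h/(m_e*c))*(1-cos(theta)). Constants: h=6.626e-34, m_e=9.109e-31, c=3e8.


Compton wavelength: h/(m_e*c) = 2.4247e-12 m
d_lambda = 2.4247e-12 * (1 - cos(84.9 deg))
= 2.4247e-12 * 0.911106
= 2.2092e-12 m = 0.002209 nm
lambda' = 0.0667 + 0.002209
= 0.068909 nm

0.068909


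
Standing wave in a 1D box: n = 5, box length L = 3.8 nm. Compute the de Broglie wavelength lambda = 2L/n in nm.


lambda = 2L / n
= 2 * 3.8 / 5
= 7.6 / 5
= 1.52 nm

1.52


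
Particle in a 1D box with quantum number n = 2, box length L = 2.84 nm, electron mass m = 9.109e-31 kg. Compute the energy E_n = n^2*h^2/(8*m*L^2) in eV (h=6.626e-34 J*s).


E = n^2 * h^2 / (8 * m * L^2)
= 2^2 * (6.626e-34)^2 / (8 * 9.109e-31 * (2.84e-9)^2)
= 4 * 4.3904e-67 / (8 * 9.109e-31 * 8.0656e-18)
= 2.9879e-20 J
= 0.1865 eV

0.1865


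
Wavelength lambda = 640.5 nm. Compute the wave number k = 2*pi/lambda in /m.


k = 2 * pi / lambda
= 6.2832 / (640.5e-9)
= 6.2832 / 6.4050e-07
= 9.8098e+06 /m

9.8098e+06


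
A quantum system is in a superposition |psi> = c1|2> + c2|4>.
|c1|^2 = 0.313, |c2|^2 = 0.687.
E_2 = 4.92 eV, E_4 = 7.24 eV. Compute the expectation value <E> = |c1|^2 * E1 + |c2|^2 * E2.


<E> = |c1|^2 * E1 + |c2|^2 * E2
= 0.313 * 4.92 + 0.687 * 7.24
= 1.54 + 4.9739
= 6.5138 eV

6.5138


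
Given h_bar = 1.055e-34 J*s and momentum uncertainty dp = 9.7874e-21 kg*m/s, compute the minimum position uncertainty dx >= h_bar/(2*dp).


dx = h_bar / (2 * dp)
= 1.055e-34 / (2 * 9.7874e-21)
= 1.055e-34 / 1.9575e-20
= 5.3896e-15 m

5.3896e-15


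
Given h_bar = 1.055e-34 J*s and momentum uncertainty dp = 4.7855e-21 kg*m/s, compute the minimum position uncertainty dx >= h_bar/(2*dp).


dx = h_bar / (2 * dp)
= 1.055e-34 / (2 * 4.7855e-21)
= 1.055e-34 / 9.5710e-21
= 1.1023e-14 m

1.1023e-14


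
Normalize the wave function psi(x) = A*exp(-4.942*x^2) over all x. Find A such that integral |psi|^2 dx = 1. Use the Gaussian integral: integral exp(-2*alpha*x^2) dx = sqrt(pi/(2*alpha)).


integral |psi|^2 dx = A^2 * sqrt(pi/(2*alpha)) = 1
A^2 = sqrt(2*alpha/pi)
= sqrt(2 * 4.942 / pi)
= 1.773746
A = sqrt(1.773746)
= 1.3318

1.3318


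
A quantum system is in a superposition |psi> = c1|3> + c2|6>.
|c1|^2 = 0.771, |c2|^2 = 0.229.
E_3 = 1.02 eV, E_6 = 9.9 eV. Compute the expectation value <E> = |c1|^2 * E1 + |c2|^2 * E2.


<E> = |c1|^2 * E1 + |c2|^2 * E2
= 0.771 * 1.02 + 0.229 * 9.9
= 0.7864 + 2.2671
= 3.0535 eV

3.0535


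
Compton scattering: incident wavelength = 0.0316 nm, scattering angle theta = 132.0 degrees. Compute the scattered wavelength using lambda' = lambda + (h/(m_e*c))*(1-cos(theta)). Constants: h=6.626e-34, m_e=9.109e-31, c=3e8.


Compton wavelength: h/(m_e*c) = 2.4247e-12 m
d_lambda = 2.4247e-12 * (1 - cos(132.0 deg))
= 2.4247e-12 * 1.669131
= 4.0472e-12 m = 0.004047 nm
lambda' = 0.0316 + 0.004047
= 0.035647 nm

0.035647


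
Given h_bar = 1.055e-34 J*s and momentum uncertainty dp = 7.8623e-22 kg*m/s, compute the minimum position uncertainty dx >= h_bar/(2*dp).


dx = h_bar / (2 * dp)
= 1.055e-34 / (2 * 7.8623e-22)
= 1.055e-34 / 1.5725e-21
= 6.7092e-14 m

6.7092e-14


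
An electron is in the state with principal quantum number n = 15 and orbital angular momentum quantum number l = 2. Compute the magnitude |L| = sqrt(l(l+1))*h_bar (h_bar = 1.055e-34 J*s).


L = sqrt(l*(l+1)) * h_bar
= sqrt(2 * 3) * 1.055e-34
= sqrt(6) * 1.055e-34
= 2.4495 * 1.055e-34
= 2.5842e-34 J*s

2.5842e-34


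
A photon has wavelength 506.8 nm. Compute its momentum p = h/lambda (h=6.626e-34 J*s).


p = h / lambda
= 6.626e-34 / (506.8e-9)
= 6.626e-34 / 5.0680e-07
= 1.3074e-27 kg*m/s

1.3074e-27


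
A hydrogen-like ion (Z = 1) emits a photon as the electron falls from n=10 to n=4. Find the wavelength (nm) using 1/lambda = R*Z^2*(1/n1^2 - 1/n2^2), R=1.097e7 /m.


1/lambda = R * Z^2 * (1/n1^2 - 1/n2^2)
= 1.097e7 * 1^2 * (1/4^2 - 1/10^2)
= 1.097e7 * 1 * (0.0625 - 0.01)
= 5.7592e+05 /m
lambda = 1 / 5.7592e+05
= 1736.3372 nm

1736.3372


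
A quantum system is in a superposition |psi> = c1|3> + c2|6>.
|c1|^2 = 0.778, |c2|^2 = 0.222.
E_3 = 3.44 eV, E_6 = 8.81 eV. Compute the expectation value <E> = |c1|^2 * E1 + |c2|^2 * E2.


<E> = |c1|^2 * E1 + |c2|^2 * E2
= 0.778 * 3.44 + 0.222 * 8.81
= 2.6763 + 1.9558
= 4.6321 eV

4.6321


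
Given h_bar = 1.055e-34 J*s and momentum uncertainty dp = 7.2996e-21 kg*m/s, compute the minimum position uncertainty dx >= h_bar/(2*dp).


dx = h_bar / (2 * dp)
= 1.055e-34 / (2 * 7.2996e-21)
= 1.055e-34 / 1.4599e-20
= 7.2264e-15 m

7.2264e-15


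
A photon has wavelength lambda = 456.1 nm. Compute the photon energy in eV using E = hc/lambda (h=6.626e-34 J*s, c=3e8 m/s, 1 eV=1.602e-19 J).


E = hc / lambda
= (6.626e-34)(3e8) / (456.1e-9)
= 1.9878e-25 / 4.5610e-07
= 4.3583e-19 J
Converting to eV: 4.3583e-19 / 1.602e-19
= 2.7205 eV

2.7205


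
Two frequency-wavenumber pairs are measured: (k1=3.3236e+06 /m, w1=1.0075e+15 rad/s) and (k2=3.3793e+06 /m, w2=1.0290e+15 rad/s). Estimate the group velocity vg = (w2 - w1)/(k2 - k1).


vg = (w2 - w1) / (k2 - k1)
= (1.0290e+15 - 1.0075e+15) / (3.3793e+06 - 3.3236e+06)
= 2.1500e+13 / 5.5700e+04
= 3.8600e+08 m/s

3.8600e+08


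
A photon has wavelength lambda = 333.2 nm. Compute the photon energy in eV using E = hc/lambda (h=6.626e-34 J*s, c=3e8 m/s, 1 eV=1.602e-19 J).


E = hc / lambda
= (6.626e-34)(3e8) / (333.2e-9)
= 1.9878e-25 / 3.3320e-07
= 5.9658e-19 J
Converting to eV: 5.9658e-19 / 1.602e-19
= 3.724 eV

3.724


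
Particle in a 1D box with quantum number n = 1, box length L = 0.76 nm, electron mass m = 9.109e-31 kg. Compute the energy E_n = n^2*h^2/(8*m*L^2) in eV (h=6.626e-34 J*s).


E = n^2 * h^2 / (8 * m * L^2)
= 1^2 * (6.626e-34)^2 / (8 * 9.109e-31 * (0.76e-9)^2)
= 1 * 4.3904e-67 / (8 * 9.109e-31 * 5.7760e-19)
= 1.0431e-19 J
= 0.6511 eV

0.6511


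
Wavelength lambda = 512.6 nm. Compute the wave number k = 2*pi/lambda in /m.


k = 2 * pi / lambda
= 6.2832 / (512.6e-9)
= 6.2832 / 5.1260e-07
= 1.2257e+07 /m

1.2257e+07
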